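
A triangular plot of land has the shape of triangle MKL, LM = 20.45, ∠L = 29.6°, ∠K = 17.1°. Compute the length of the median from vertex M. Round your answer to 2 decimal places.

12.60

The third angle is ∠M = 180° − ∠K − ∠L = 133.30°.
Law of sines: KL = LM·sin M/sin K ≈ 50.615.
Law of sines: MK = LM·sin L/sin K ≈ 34.353.
Median from M: ½√(2·LM² + 2·MK² − KL²) ≈ 12.597.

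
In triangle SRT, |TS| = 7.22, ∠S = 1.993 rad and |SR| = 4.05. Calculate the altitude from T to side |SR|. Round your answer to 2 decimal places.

h_T ≈ 6.59

By the law of cosines, |RT|² = |TS|² + |SR|² − 2·|TS|·|SR|·cos S = 92.495, so |RT| ≈ 9.6174.
Area = ½·|TS|·|SR|·sin S ≈ 13.337.
The altitude from T has length 2·area/|SR| ≈ 6.586.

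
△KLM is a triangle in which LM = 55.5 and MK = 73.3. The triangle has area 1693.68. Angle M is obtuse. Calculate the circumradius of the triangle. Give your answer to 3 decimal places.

From area = ½·LM·MK·sin M, we get sin M = 2·area/(LM·MK) ≈ 0.83265.
Taking the obtuse solution, ∠M ≈ 123.63°.
Law of cosines then gives KL ≈ 113.84.
Circumradius = KL/(2 sin M) ≈ 68.358.

R ≈ 68.358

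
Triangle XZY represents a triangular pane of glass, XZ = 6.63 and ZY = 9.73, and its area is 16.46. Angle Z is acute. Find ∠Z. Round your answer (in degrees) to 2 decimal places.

From area = ½·XZ·ZY·sin Z, we get sin Z = 2·area/(XZ·ZY) ≈ 0.51031.
Taking the acute solution, ∠Z ≈ 30.68°.

30.68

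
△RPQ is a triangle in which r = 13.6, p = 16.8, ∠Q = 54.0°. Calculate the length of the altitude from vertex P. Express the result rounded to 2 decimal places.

By the law of cosines, q² = r² + p² − 2·r·p·cos Q = 198.61, so q ≈ 14.093.
Area = ½·r·p·sin Q ≈ 92.422.
The altitude from P has length 2·area/p ≈ 11.003.

h_P ≈ 11.00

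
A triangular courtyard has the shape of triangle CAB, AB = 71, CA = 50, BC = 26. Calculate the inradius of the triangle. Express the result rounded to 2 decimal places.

Semiperimeter s = (71 + 26 + 50)/2 = 73.5.
Heron's formula: area = √(73.5·2.5·47.5·23.5) ≈ 452.89.
Inradius = area/s = 452.89/73.5 ≈ 6.1618.

r ≈ 6.16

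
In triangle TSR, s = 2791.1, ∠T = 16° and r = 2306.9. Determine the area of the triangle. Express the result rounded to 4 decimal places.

Area = ½·s·r·sin T ≈ 8.8739e+05.

area ≈ 887385.3308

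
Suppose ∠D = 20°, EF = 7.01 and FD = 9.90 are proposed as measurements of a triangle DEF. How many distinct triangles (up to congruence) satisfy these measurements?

2

FD·sin D = 9.90·sin(20°) ≈ 3.386.
Since FD sin D < EF < FD (3.386 < 7.01 < 9.90), two triangles exist.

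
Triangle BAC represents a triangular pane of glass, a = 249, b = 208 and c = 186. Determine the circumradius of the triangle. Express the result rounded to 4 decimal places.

By the law of cosines, cos B = (a² + c² − b²) / (2·a·c) ≈ 0.57578, so ∠B ≈ 0.957 rad.
Circumradius = b/(2 sin B) ≈ 127.2.

R ≈ 127.2004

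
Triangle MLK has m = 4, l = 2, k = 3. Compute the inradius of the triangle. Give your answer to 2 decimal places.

0.65

Semiperimeter s = (4 + 2 + 3)/2 = 4.5.
Heron's formula: area = √(4.5·0.5·2.5·1.5) ≈ 2.9047.
Inradius = area/s = 2.9047/4.5 ≈ 0.6455.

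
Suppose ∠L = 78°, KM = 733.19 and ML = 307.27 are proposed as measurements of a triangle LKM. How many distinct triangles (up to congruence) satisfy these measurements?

ML·sin L = 307.27·sin(78°) ≈ 300.6.
Since KM ≥ ML, exactly one triangle exists.

1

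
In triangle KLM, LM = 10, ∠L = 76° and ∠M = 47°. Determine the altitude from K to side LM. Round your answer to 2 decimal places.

h_K ≈ 8.46

The third angle is ∠K = 180° − ∠L − ∠M = 57.00°.
Law of sines: MK = LM·sin L/sin K ≈ 11.569.
Law of sines: KL = LM·sin M/sin K ≈ 8.7204.
Area = ½·LM·MK·sin M ≈ 42.307.
The altitude from K has length 2·area/LM ≈ 8.4614.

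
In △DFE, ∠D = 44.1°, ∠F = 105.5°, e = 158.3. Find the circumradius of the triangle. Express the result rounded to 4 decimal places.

R ≈ 156.4125

The third angle is ∠E = 180° − ∠D − ∠F = 30.40°.
Law of sines: d = e·sin D/sin E ≈ 217.7.
Law of sines: f = e·sin F/sin E ≈ 301.45.
Circumradius = e/(2 sin E) ≈ 156.41.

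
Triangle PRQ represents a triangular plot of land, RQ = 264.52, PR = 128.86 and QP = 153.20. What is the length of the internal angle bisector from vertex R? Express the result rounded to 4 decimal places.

By the law of cosines, cos R = (PR² + RQ² − QP²) / (2·PR·RQ) ≈ 0.92568, so ∠R ≈ 0.3880 rad.
The bisector from R has length 2·PR·RQ·cos(∠R/2)/(PR+RQ) ≈ 170.05.

t_R ≈ 170.0479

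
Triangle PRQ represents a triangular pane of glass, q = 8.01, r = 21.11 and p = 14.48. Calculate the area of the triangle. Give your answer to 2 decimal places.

Semiperimeter s = (14.48 + 21.11 + 8.01)/2 = 21.8.
Heron's formula: area = √(21.8·7.32·0.69·13.79) ≈ 38.966.

area ≈ 38.97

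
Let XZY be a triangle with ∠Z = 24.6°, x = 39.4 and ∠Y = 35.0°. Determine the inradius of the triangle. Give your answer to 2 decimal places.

5.08

The third angle is ∠X = 180° − ∠Z − ∠Y = 120.40°.
Law of sines: z = x·sin Z/sin X ≈ 19.016.
Law of sines: y = x·sin Y/sin X ≈ 26.201.
Area = ½·x·z·sin Y ≈ 214.87.
Semiperimeter s = (39.4+19.016+26.201)/2 = 42.309.
Inradius = area/s = 214.87/42.309 ≈ 5.0786.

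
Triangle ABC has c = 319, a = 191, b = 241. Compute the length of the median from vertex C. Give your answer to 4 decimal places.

147.7862

Median from C: ½√(2·a² + 2·b² − c²) ≈ 147.79.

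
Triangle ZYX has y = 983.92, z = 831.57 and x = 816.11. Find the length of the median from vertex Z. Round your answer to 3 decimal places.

m_Z ≈ 802.614

Median from Z: ½√(2·y² + 2·x² − z²) ≈ 802.61.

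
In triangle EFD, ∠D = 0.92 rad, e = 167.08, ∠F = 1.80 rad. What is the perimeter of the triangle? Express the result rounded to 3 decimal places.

perimeter ≈ 889.537

The third angle is ∠E = π − ∠F − ∠D = 0.422 rad.
Law of sines: f = e·sin F/sin E ≈ 397.62.
Law of sines: d = e·sin D/sin E ≈ 324.84.
Semiperimeter s = (167.08+397.62+324.84)/2 = 444.77.
Perimeter = 167.08 + 397.62 + 324.84 = 889.54.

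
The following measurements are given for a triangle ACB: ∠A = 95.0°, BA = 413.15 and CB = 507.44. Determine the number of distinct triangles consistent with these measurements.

1

BA·sin A = 413.15·sin(95.0°) ≈ 411.6.
Since ∠A is not acute, a triangle exists only if CB > BA; here CB > BA, so there is exactly one triangle.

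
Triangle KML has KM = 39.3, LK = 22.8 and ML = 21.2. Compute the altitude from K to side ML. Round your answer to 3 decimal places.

h_K ≈ 18.325

Semiperimeter s = (21.2 + 22.8 + 39.3)/2 = 41.65.
Heron's formula: area = √(41.65·20.45·18.85·2.35) ≈ 194.24.
The altitude from K has length 2·area/ML ≈ 18.325.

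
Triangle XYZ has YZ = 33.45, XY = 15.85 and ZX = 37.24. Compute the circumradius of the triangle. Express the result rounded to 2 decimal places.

By the law of cosines, cos X = (ZX² + XY² − YZ²) / (2·ZX·XY) ≈ 0.43976, so ∠X ≈ 63.91°.
Circumradius = YZ/(2 sin X) ≈ 18.622.

R ≈ 18.62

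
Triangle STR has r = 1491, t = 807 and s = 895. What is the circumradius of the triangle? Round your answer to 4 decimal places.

By the law of cosines, cos S = (t² + r² − s²) / (2·t·r) ≈ 0.86155, so ∠S ≈ 30.51°.
Circumradius = s/(2 sin S) ≈ 881.48.

881.4824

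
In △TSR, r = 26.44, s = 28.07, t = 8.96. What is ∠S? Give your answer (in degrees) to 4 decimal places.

∠S ≈ 91.0364°

By the law of cosines, cos S = (r² + t² − s²) / (2·r·t) ≈ -0.01809, so ∠S ≈ 91.04°.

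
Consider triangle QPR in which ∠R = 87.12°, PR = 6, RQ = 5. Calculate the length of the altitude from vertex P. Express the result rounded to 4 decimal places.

By the law of cosines, QP² = PR² + RQ² − 2·PR·RQ·cos R = 57.985, so QP ≈ 7.6148.
Area = ½·PR·RQ·sin R ≈ 14.981.
The altitude from P has length 2·area/RQ ≈ 5.9924.

h_P ≈ 5.9924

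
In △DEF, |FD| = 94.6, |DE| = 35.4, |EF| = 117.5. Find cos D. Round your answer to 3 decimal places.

cos D ≈ -0.538

By the law of cosines, cos D = (|FD|² + |DE|² − |EF|²) / (2·|FD|·|DE|) ≈ -0.53809, so ∠D ≈ 122.55°.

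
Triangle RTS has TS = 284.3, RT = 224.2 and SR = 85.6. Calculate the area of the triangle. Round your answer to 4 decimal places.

area ≈ 7638.1555

Semiperimeter s = (284.3 + 85.6 + 224.2)/2 = 297.05.
Heron's formula: area = √(297.05·12.75·211.45·72.85) ≈ 7638.2.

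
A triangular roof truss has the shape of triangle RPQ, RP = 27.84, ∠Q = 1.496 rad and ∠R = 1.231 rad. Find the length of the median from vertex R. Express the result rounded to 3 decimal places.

16.660

The third angle is ∠P = π − ∠Q − ∠R = 0.415 rad.
Law of sines: PQ = RP·sin R/sin Q ≈ 26.322.
Law of sines: QR = RP·sin P/sin Q ≈ 11.246.
Median from R: ½√(2·QR² + 2·RP² − PQ²) ≈ 16.66.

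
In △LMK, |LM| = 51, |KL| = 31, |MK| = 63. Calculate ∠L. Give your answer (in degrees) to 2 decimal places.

By the law of cosines, cos L = (|KL|² + |LM|² − |MK|²) / (2·|KL|·|LM|) ≈ -0.12872, so ∠L ≈ 97.40°.

97.40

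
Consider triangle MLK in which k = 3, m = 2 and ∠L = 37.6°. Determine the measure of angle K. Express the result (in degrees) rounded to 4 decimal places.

By the law of cosines, l² = k² + m² − 2·k·m·cos L = 3.4925, so l ≈ 1.8688.
Law of cosines again: cos K = (m² + l² − k²)/(2·m·l) ≈ -0.20166, so ∠K ≈ 101.63°.

101.6341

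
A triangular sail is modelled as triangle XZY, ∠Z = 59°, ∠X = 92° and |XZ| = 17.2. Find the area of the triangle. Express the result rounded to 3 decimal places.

The third angle is ∠Y = 180° − ∠X − ∠Z = 29.00°.
Law of sines: |ZY| = |XZ|·sin X/sin Y ≈ 35.456.
Law of sines: |YX| = |XZ|·sin Z/sin Y ≈ 30.41.
Area = ½·|XZ|·|ZY|·sin Z ≈ 261.37.

261.371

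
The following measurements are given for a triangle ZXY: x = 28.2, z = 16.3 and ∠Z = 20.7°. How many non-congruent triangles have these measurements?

x·sin Z = 28.2·sin(20.7°) ≈ 9.968.
Since x sin Z < z < x (9.968 < 16.3 < 28.2), two triangles exist.

2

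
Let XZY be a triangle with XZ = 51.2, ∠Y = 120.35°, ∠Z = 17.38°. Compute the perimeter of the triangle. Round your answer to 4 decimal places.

perimeter ≈ 108.8302

The third angle is ∠X = 180° − ∠Z − ∠Y = 42.27°.
Law of sines: ZY = XZ·sin X/sin Y ≈ 39.908.
Law of sines: YX = XZ·sin Z/sin Y ≈ 17.723.
Semiperimeter s = (39.908+17.723+51.2)/2 = 54.415.
Perimeter = 39.908 + 17.723 + 51.2 = 108.83.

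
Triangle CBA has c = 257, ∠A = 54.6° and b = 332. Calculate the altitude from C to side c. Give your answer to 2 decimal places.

By the law of cosines, a² = c² + b² − 2·c·b·cos A = 77420, so a ≈ 278.24.
Area = ½·c·b·sin A ≈ 34775.
The altitude from C has length 2·area/c ≈ 270.62.

h_C ≈ 270.62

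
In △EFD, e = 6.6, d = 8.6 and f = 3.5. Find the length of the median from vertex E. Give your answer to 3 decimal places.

Median from E: ½√(2·f² + 2·d² − e²) ≈ 5.6758.

5.676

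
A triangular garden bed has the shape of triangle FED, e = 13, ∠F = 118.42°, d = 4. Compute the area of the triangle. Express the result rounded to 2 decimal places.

area ≈ 22.87

Area = ½·e·d·sin F ≈ 22.867.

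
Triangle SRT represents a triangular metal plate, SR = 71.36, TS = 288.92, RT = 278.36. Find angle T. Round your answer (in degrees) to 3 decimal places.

∠T ≈ 14.296°

By the law of cosines, cos T = (RT² + TS² − SR²) / (2·RT·TS) ≈ 0.96903, so ∠T ≈ 14.30°.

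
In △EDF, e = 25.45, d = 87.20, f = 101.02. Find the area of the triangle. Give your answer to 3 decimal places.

area ≈ 996.367

Semiperimeter s = (25.45 + 87.2 + 101.02)/2 = 106.84.
Heron's formula: area = √(106.84·81.385·19.635·5.815) ≈ 996.37.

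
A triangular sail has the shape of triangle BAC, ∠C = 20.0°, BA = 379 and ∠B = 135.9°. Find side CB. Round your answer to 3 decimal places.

452.480

The third angle is ∠A = 180° − ∠C − ∠B = 24.10°.
Law of sines: CB = BA·sin A/sin C ≈ 452.48.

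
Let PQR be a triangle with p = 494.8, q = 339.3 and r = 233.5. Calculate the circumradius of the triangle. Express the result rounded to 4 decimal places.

281.0486

By the law of cosines, cos P = (q² + r² − p²) / (2·q·r) ≈ -0.47446, so ∠P ≈ 118.32°.
Circumradius = p/(2 sin P) ≈ 281.05.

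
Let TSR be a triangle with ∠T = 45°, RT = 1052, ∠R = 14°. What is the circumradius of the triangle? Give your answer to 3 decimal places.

The third angle is ∠S = 180° − ∠R − ∠T = 121.00°.
Law of sines: SR = RT·sin T/sin S ≈ 867.83.
Law of sines: TS = RT·sin R/sin S ≈ 296.91.
Circumradius = RT/(2 sin S) ≈ 613.65.

613.649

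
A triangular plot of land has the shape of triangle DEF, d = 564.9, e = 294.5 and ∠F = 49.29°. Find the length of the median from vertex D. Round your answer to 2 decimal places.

By the law of cosines, f² = d² + e² − 2·d·e·cos F = 1.8883e+05, so f ≈ 434.54.
Median from D: ½√(2·e² + 2·f² − d²) ≈ 240.83.

m_D ≈ 240.83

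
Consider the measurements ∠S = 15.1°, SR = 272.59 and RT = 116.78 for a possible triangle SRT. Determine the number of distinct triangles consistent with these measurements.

2

SR·sin S = 272.59·sin(15.1°) ≈ 71.01.
Since SR sin S < RT < SR (71.01 < 116.78 < 272.59), two triangles exist.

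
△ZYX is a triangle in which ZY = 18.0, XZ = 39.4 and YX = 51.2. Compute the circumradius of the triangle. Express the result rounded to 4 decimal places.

By the law of cosines, cos Z = (XZ² + ZY² − YX²) / (2·XZ·ZY) ≈ -0.52530, so ∠Z ≈ 121.69°.
Circumradius = YX/(2 sin Z) ≈ 30.085.

R ≈ 30.0851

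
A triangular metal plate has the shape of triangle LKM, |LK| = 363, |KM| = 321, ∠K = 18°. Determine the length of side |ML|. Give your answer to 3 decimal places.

114.761

By the law of cosines, |ML|² = |LK|² + |KM|² − 2·|LK|·|KM|·cos K = 13170, so |ML| ≈ 114.76.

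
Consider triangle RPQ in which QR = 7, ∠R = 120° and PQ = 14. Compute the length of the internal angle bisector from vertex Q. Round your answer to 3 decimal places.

t_Q ≈ 8.917

Law of sines: sin P = QR·sin R/PQ ≈ 0.43301.
Since PQ ≥ QR, only the acute value applies: ∠P ≈ 25.66°.
Then ∠Q = 180° − ∠R − ∠P ≈ 34.34°.
Law of sines gives RP = PQ·sin Q/sin R ≈ 9.1194.
The bisector from Q has length 2·PQ·QR·cos(∠Q/2)/(PQ+QR) ≈ 8.9173.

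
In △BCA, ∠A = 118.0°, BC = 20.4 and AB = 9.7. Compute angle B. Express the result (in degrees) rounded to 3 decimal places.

Law of sines: sin C = AB·sin A/BC ≈ 0.41983.
Since BC ≥ AB, only the acute value applies: ∠C ≈ 24.82°.
Then ∠B = 180° − ∠A − ∠C ≈ 37.18°.

37.176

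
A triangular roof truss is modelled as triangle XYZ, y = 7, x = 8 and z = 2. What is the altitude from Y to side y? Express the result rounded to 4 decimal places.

Semiperimeter s = (8 + 7 + 2)/2 = 8.5.
Heron's formula: area = √(8.5·0.5·1.5·6.5) ≈ 6.4372.
The altitude from Y has length 2·area/y ≈ 1.8392.

h_Y ≈ 1.8392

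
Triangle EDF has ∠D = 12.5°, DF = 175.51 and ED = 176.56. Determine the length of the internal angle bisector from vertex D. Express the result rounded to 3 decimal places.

t_D ≈ 174.987

By the law of cosines, FE² = ED² + DF² − 2·ED·DF·cos D = 1470.2, so FE ≈ 38.343.
The bisector from D has length 2·ED·DF·cos(∠D/2)/(ED+DF) ≈ 174.99.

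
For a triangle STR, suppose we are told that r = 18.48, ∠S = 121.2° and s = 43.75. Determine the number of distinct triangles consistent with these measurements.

1

r·sin S = 18.48·sin(121.2°) ≈ 15.81.
Since ∠S is not acute, a triangle exists only if s > r; here s > r, so there is exactly one triangle.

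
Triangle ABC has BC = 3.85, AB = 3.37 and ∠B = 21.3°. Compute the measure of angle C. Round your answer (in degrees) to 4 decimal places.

∠C ≈ 59.8796°

By the law of cosines, CA² = AB² + BC² − 2·AB·BC·cos B = 2.0029, so CA ≈ 1.4153.
Law of cosines again: cos C = (BC² + CA² − AB²)/(2·BC·CA) ≈ 0.50182, so ∠C ≈ 59.88°.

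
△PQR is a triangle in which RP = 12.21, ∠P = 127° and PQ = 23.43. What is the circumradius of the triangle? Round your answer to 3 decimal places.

20.213

By the law of cosines, QR² = RP² + PQ² − 2·RP·PQ·cos P = 1042.4, so QR ≈ 32.286.
Area = ½·RP·PQ·sin P ≈ 114.24.
Circumradius = QR/(2 sin P) ≈ 20.213.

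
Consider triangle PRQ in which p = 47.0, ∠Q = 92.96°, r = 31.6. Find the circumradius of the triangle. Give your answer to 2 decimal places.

By the law of cosines, q² = p² + r² − 2·p·r·cos Q = 3360.9, so q ≈ 57.974.
Area = ½·p·r·sin Q ≈ 741.61.
Circumradius = q/(2 sin Q) ≈ 29.026.

29.03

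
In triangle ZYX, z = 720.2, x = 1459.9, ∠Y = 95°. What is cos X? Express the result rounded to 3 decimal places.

By the law of cosines, y² = x² + z² − 2·x·z·cos Y = 2.8333e+06, so y ≈ 1683.2.
Law of cosines again: cos X = (z² + y² − x²)/(2·z·y) ≈ 0.50346, so ∠X ≈ 59.77°.

cos X ≈ 0.503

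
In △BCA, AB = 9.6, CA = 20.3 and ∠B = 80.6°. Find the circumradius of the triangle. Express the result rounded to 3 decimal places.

Law of sines: sin C = AB·sin B/CA ≈ 0.46656.
Since CA ≥ AB, only the acute value applies: ∠C ≈ 27.81°.
Then ∠A = 180° − ∠B − ∠C ≈ 71.59°.
Law of sines gives BC = CA·sin A/sin B ≈ 19.523.
Circumradius = CA/(2 sin B) ≈ 10.288.

R ≈ 10.288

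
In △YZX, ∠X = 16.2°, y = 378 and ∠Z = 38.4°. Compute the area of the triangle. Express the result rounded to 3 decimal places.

The third angle is ∠Y = 180° − ∠Z − ∠X = 125.40°.
Law of sines: z = y·sin Z/sin Y ≈ 288.05.
Law of sines: x = y·sin X/sin Y ≈ 129.38.
Area = ½·y·z·sin X ≈ 15188.

area ≈ 15188.441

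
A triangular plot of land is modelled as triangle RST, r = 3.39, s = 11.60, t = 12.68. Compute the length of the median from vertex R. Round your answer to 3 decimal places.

12.033

Median from R: ½√(2·s² + 2·t² − r²) ≈ 12.033.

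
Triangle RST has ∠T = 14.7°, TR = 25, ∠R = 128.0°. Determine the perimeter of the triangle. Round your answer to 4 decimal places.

The third angle is ∠S = 180° − ∠T − ∠R = 37.30°.
Law of sines: ST = TR·sin R/sin S ≈ 32.509.
Law of sines: RS = TR·sin T/sin S ≈ 10.469.
Semiperimeter s = (32.509+25+10.469)/2 = 33.989.
Perimeter = 32.509 + 25 + 10.469 = 67.978.

67.9781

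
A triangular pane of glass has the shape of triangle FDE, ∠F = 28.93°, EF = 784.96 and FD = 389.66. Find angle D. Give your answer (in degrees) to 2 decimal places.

∠D ≈ 128.06°

By the law of cosines, DE² = EF² + FD² − 2·EF·FD·cos F = 2.326e+05, so DE ≈ 482.29.
Law of cosines again: cos D = (FD² + DE² − EF²)/(2·FD·DE) ≈ -0.61653, so ∠D ≈ 128.06°.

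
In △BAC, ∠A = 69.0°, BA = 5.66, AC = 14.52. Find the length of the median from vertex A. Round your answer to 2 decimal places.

By the law of cosines, CB² = BA² + AC² − 2·BA·AC·cos A = 183.96, so CB ≈ 13.563.
Median from A: ½√(2·BA² + 2·AC² − CB²) ≈ 8.6858.

8.69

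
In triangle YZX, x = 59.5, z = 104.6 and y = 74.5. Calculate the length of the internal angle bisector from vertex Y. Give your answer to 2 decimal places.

t_Y ≈ 70.29

By the law of cosines, cos Y = (z² + x² − y²) / (2·z·x) ≈ 0.71751, so ∠Y ≈ 44.15°.
The bisector from Y has length 2·z·x·cos(∠Y/2)/(z+x) ≈ 70.292.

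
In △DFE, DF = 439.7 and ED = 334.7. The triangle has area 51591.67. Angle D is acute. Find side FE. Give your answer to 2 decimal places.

309.01

From area = ½·ED·DF·sin D, we get sin D = 2·area/(ED·DF) ≈ 0.70113.
Taking the acute solution, ∠D ≈ 44.52°.
Law of cosines then gives FE ≈ 309.01.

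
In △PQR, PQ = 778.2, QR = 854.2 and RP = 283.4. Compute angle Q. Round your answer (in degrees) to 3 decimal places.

By the law of cosines, cos Q = (PQ² + QR² − RP²) / (2·PQ·QR) ≈ 0.94393, so ∠Q ≈ 19.28°.

19.277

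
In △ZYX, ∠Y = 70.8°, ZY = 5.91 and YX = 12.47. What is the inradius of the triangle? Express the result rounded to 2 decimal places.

By the law of cosines, XZ² = ZY² + YX² − 2·ZY·YX·cos Y = 141.96, so XZ ≈ 11.915.
Area = ½·ZY·YX·sin Y ≈ 34.799.
Semiperimeter s = (12.47+11.915+5.91)/2 = 15.147.
Inradius = area/s = 34.799/15.147 ≈ 2.2974.

r ≈ 2.30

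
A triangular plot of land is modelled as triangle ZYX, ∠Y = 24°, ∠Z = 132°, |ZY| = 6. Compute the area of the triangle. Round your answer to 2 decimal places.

13.38

The third angle is ∠X = 180° − ∠Z − ∠Y = 24.00°.
Law of sines: |YX| = |ZY|·sin Z/sin X ≈ 10.963.
Law of sines: |XZ| = |ZY|·sin Y/sin X ≈ 6.
Area = ½·|ZY|·|YX|·sin Y ≈ 13.377.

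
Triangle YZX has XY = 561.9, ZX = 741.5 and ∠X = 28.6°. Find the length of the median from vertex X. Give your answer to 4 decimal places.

631.8970

By the law of cosines, YZ² = ZX² + XY² − 2·ZX·XY·cos X = 1.3393e+05, so YZ ≈ 365.97.
Median from X: ½√(2·ZX² + 2·XY² − YZ²) ≈ 631.9.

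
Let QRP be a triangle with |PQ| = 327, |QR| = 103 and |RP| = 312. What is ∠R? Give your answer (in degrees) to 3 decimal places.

By the law of cosines, cos R = (|QR|² + |RP|² − |PQ|²) / (2·|QR|·|RP|) ≈ 0.01593, so ∠R ≈ 89.09°.

∠R ≈ 89.087°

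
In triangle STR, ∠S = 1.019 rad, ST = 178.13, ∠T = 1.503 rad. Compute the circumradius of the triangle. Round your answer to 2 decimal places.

The third angle is ∠R = π − ∠S − ∠T = 0.620 rad.
Law of sines: TR = ST·sin S/sin R ≈ 261.22.
Law of sines: RS = ST·sin T/sin R ≈ 306.04.
Circumradius = ST/(2 sin R) ≈ 153.37.

153.37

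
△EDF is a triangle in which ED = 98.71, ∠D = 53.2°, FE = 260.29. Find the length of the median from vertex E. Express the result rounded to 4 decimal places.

Law of sines: sin F = ED·sin D/FE ≈ 0.30366.
Since FE ≥ ED, only the acute value applies: ∠F ≈ 17.68°.
Then ∠E = 180° − ∠D − ∠F ≈ 109.12°.
Law of sines gives DF = FE·sin E/sin D ≈ 307.13.
Median from E: ½√(2·FE² + 2·ED² − DF²) ≈ 123.15.

m_E ≈ 123.1473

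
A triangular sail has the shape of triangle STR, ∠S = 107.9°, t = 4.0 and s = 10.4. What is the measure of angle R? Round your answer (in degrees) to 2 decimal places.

Law of sines: sin T = t·sin S/s ≈ 0.36600.
Since s ≥ t, only the acute value applies: ∠T ≈ 21.47°.
Then ∠R = 180° − ∠S − ∠T ≈ 50.63°.

∠R ≈ 50.63°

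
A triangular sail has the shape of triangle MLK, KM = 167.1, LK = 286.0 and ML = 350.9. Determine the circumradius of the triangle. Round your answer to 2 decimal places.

177.20

By the law of cosines, cos M = (KM² + ML² − LK²) / (2·KM·ML) ≈ 0.59058, so ∠M ≈ 53.80°.
Circumradius = LK/(2 sin M) ≈ 177.2.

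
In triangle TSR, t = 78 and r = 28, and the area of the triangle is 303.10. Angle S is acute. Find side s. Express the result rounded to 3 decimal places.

51.688

From area = ½·r·t·sin S, we get sin S = 2·area/(r·t) ≈ 0.27756.
Taking the acute solution, ∠S ≈ 16.11°.
Law of cosines then gives s ≈ 51.688.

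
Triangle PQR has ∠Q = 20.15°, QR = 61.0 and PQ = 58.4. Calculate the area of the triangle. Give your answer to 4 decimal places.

Area = ½·PQ·QR·sin Q ≈ 613.59.

area ≈ 613.5861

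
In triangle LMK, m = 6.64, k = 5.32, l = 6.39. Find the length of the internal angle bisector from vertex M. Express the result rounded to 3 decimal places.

t_M ≈ 4.803

By the law of cosines, cos M = (k² + l² − m²) / (2·k·l) ≈ 0.36836, so ∠M ≈ 68.39°.
The bisector from M has length 2·k·l·cos(∠M/2)/(k+l) ≈ 4.8025.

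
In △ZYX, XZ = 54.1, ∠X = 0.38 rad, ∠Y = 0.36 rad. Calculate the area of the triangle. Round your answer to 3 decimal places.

The third angle is ∠Z = π − ∠Y − ∠X = 2.402 rad.
Law of sines: YX = XZ·sin Z/sin Y ≈ 103.55.
Law of sines: ZY = XZ·sin X/sin Y ≈ 56.964.
Area = ½·XZ·YX·sin X ≈ 1039.

1038.986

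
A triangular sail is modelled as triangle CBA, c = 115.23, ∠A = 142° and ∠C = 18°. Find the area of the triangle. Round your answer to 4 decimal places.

The third angle is ∠B = 180° − ∠A − ∠C = 20.00°.
Law of sines: b = c·sin B/sin C ≈ 127.54.
Law of sines: a = c·sin A/sin C ≈ 229.58.
Area = ½·c·b·sin A ≈ 4523.9.

4523.8941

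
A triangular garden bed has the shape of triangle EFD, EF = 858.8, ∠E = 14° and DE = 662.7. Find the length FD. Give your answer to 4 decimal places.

By the law of cosines, FD² = DE² + EF² − 2·DE·EF·cos E = 72266, so FD ≈ 268.82.

268.8237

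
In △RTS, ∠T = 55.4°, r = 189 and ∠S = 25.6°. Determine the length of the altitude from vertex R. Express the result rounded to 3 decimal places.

68.059

The third angle is ∠R = 180° − ∠T − ∠S = 99.00°.
Law of sines: t = r·sin T/sin R ≈ 157.51.
Law of sines: s = r·sin S/sin R ≈ 82.682.
Area = ½·r·t·sin S ≈ 6431.5.
The altitude from R has length 2·area/r ≈ 68.059.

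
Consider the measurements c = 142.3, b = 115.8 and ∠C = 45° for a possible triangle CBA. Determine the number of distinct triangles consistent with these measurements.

1

b·sin C = 115.8·sin(45°) ≈ 81.88.
Since c ≥ b, exactly one triangle exists.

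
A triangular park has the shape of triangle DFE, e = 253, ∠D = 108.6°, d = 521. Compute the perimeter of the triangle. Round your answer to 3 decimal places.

Law of sines: sin E = e·sin D/d ≈ 0.46024.
Since d ≥ e, only the acute value applies: ∠E ≈ 27.40°.
Then ∠F = 180° − ∠D − ∠E ≈ 44.00°.
Law of sines gives f = d·sin F/sin D ≈ 381.84.
Semiperimeter s = (521+381.84+253)/2 = 577.92.
Perimeter = 521 + 381.84 + 253 = 1155.8.

perimeter ≈ 1155.844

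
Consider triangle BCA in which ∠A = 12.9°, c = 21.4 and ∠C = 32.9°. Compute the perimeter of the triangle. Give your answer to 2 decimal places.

perimeter ≈ 58.44

The third angle is ∠B = 180° − ∠C − ∠A = 134.20°.
Law of sines: b = c·sin B/sin C ≈ 28.245.
Law of sines: a = c·sin A/sin C ≈ 8.7956.
Semiperimeter s = (28.245+21.4+8.7956)/2 = 29.22.
Perimeter = 28.245 + 21.4 + 8.7956 = 58.44.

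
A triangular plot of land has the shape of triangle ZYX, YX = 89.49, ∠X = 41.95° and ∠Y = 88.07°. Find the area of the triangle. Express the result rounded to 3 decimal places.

area ≈ 3493.297

The third angle is ∠Z = 180° − ∠Y − ∠X = 49.98°.
Law of sines: XZ = YX·sin Y/sin Z ≈ 116.79.
Law of sines: ZY = YX·sin X/sin Z ≈ 78.116.
Area = ½·YX·XZ·sin X ≈ 3493.3.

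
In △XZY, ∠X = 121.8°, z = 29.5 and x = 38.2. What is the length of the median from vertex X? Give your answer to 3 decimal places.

m_X ≈ 12.587

Law of sines: sin Z = z·sin X/x ≈ 0.65633.
Since x ≥ z, only the acute value applies: ∠Z ≈ 41.02°.
Then ∠Y = 180° − ∠X − ∠Z ≈ 17.18°.
Law of sines gives y = x·sin Y/sin X ≈ 13.276.
Median from X: ½√(2·z² + 2·y² − x²) ≈ 12.587.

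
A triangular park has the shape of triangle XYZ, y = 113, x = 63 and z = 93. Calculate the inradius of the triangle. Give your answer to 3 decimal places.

21.779

Semiperimeter s = (63 + 113 + 93)/2 = 134.5.
Heron's formula: area = √(134.5·71.5·21.5·41.5) ≈ 2929.3.
Inradius = area/s = 2929.3/134.5 ≈ 21.779.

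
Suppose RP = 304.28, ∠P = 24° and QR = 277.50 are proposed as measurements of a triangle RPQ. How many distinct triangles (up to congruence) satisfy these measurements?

RP·sin P = 304.28·sin(24°) ≈ 123.8.
Since RP sin P < QR < RP (123.8 < 277.50 < 304.28), two triangles exist.

2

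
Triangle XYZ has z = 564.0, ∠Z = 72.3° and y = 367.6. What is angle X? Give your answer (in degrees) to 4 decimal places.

Law of sines: sin Y = y·sin Z/z ≈ 0.62092.
Since z ≥ y, only the acute value applies: ∠Y ≈ 38.38°.
Then ∠X = 180° − ∠Z − ∠Y ≈ 69.32°.

69.3167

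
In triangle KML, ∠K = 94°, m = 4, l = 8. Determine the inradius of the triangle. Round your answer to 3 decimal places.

By the law of cosines, k² = m² + l² − 2·m·l·cos K = 84.464, so k ≈ 9.1905.
Area = ½·m·l·sin K ≈ 15.961.
Semiperimeter s = (9.1905+4+8)/2 = 10.595.
Inradius = area/s = 15.961/10.595 ≈ 1.5064.

1.506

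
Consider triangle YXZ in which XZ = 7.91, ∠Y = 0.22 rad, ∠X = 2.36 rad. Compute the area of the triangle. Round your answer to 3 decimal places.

The third angle is ∠Z = π − ∠Y − ∠X = 0.562 rad.
Law of sines: ZY = XZ·sin X/sin Y ≈ 25.532.
Law of sines: YX = XZ·sin Z/sin Y ≈ 19.302.
Area = ½·XZ·ZY·sin Z ≈ 53.775.

53.775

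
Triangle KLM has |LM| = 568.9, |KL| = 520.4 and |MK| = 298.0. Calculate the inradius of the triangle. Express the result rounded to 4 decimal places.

Semiperimeter s = (568.9 + 298 + 520.4)/2 = 693.65.
Heron's formula: area = √(693.65·124.75·395.65·173.25) ≈ 77016.
Inradius = area/s = 77016/693.65 ≈ 111.03.

r ≈ 111.0305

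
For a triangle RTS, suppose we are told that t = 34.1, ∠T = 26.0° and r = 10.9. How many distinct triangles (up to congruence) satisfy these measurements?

r·sin T = 10.9·sin(26.0°) ≈ 4.778.
Since t ≥ r, exactly one triangle exists.

1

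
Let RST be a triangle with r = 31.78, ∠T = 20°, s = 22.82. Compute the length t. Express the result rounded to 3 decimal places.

12.952

By the law of cosines, t² = r² + s² − 2·r·s·cos T = 167.75, so t ≈ 12.952.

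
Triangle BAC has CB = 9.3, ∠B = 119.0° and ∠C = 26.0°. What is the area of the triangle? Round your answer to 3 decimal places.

The third angle is ∠A = 180° − ∠C − ∠B = 35.00°.
Law of sines: AC = CB·sin B/sin A ≈ 14.181.
Law of sines: BA = CB·sin C/sin A ≈ 7.1078.
Area = ½·CB·AC·sin C ≈ 28.907.

28.907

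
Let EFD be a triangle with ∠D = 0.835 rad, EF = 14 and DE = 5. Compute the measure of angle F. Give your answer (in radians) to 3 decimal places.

Law of sines: sin F = DE·sin D/EF ≈ 0.26475.
Since EF ≥ DE, only the acute value applies: ∠F ≈ 0.268 rad.
Then ∠E = π − ∠D − ∠F ≈ 2.039 rad.

0.268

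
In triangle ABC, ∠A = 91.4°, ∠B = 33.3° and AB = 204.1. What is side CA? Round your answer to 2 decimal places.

The third angle is ∠C = 180° − ∠A − ∠B = 55.30°.
Law of sines: CA = AB·sin B/sin C ≈ 136.3.

136.30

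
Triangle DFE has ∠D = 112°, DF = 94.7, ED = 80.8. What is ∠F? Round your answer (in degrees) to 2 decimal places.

By the law of cosines, FE² = ED² + DF² − 2·ED·DF·cos D = 21230, so FE ≈ 145.7.
Law of cosines again: cos F = (DF² + FE² − ED²)/(2·DF·FE) ≈ 0.85769, so ∠F ≈ 30.94°.

30.94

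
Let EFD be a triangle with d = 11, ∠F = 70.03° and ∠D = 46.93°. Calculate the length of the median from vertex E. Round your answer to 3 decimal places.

m_E ≈ 10.752

The third angle is ∠E = 180° − ∠F − ∠D = 63.04°.
Law of sines: e = d·sin E/sin D ≈ 13.421.
Law of sines: f = d·sin F/sin D ≈ 14.152.
Median from E: ½√(2·f² + 2·d² − e²) ≈ 10.752.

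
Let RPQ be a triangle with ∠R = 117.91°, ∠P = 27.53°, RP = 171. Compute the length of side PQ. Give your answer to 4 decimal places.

The third angle is ∠Q = 180° − ∠R − ∠P = 34.56°.
Law of sines: PQ = RP·sin R/sin Q ≈ 266.38.

266.3815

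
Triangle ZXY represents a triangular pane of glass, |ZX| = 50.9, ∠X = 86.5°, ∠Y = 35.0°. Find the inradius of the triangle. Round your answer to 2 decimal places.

r ≈ 17.87

The third angle is ∠Z = 180° − ∠X − ∠Y = 58.50°.
Law of sines: |XY| = |ZX|·sin Z/sin Y ≈ 75.665.
Law of sines: |YZ| = |ZX|·sin X/sin Y ≈ 88.576.
Area = ½·|ZX|·|XY|·sin X ≈ 1922.1.
Semiperimeter s = (75.665+88.576+50.9)/2 = 107.57.
Inradius = area/s = 1922.1/107.57 ≈ 17.868.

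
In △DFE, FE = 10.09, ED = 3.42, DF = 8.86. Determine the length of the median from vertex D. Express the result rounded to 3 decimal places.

4.432

Median from D: ½√(2·ED² + 2·DF² − FE²) ≈ 4.4324.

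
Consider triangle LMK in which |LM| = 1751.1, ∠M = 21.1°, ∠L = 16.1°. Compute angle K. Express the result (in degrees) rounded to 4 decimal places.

The third angle is ∠K = 180° − ∠L − ∠M = 142.80°.

142.8000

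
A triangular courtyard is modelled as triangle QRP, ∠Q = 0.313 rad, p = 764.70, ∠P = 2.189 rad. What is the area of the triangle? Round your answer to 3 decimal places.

The third angle is ∠R = π − ∠P − ∠Q = 0.640 rad.
Law of sines: q = p·sin Q/sin P ≈ 288.94.
Law of sines: r = p·sin R/sin P ≈ 560.09.
Area = ½·p·q·sin R ≈ 65939.

area ≈ 65939.450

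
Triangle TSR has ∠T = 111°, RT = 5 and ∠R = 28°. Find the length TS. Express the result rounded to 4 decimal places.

3.5780

The third angle is ∠S = 180° − ∠R − ∠T = 41.00°.
Law of sines: TS = RT·sin R/sin S ≈ 3.578.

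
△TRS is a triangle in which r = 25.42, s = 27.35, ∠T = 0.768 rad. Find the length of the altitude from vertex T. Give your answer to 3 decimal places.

24.331

By the law of cosines, t² = r² + s² − 2·r·s·cos T = 394.03, so t ≈ 19.85.
Area = ½·r·s·sin T ≈ 241.49.
The altitude from T has length 2·area/t ≈ 24.331.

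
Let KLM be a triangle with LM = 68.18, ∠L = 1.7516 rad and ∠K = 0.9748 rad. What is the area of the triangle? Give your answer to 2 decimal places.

1114.37

The third angle is ∠M = π − ∠K − ∠L = 0.4152 rad.
Law of sines: MK = LM·sin L/sin K ≈ 81.041.
Law of sines: KL = LM·sin M/sin K ≈ 33.231.
Area = ½·LM·MK·sin M ≈ 1114.4.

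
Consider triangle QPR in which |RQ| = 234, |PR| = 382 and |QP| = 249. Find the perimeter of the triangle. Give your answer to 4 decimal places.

perimeter ≈ 865.0000

Perimeter = 382 + 234 + 249 = 865.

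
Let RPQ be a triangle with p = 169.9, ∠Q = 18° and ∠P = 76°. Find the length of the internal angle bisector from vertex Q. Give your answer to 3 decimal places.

t_Q ≈ 170.134

The third angle is ∠R = 180° − ∠P − ∠Q = 86.00°.
Law of sines: r = p·sin R/sin P ≈ 174.67.
Law of sines: q = p·sin Q/sin P ≈ 54.109.
The bisector from Q has length 2·r·p·cos(∠Q/2)/(r+p) ≈ 170.13.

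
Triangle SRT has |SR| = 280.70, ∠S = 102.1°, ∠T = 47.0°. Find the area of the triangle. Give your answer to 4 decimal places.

The third angle is ∠R = 180° − ∠T − ∠S = 30.90°.
Law of sines: |RT| = |SR|·sin S/sin T ≈ 375.28.
Law of sines: |TS| = |SR|·sin R/sin T ≈ 197.1.
Area = ½·|SR|·|RT|·sin R ≈ 27049.

area ≈ 27048.6310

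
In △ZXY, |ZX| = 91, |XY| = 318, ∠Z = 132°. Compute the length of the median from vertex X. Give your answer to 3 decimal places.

197.732

Law of sines: sin Y = |ZX|·sin Z/|XY| ≈ 0.21266.
Since |XY| ≥ |ZX|, only the acute value applies: ∠Y ≈ 12.28°.
Then ∠X = 180° − ∠Z − ∠Y ≈ 35.72°.
Law of sines gives |YZ| = |XY|·sin X/sin Z ≈ 249.84.
Median from X: ½√(2·|ZX|² + 2·|XY|² − |YZ|²) ≈ 197.73.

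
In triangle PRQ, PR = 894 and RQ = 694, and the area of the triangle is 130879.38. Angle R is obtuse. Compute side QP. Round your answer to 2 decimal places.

1551.10

From area = ½·PR·RQ·sin R, we get sin R = 2·area/(PR·RQ) ≈ 0.42189.
Taking the obtuse solution, ∠R ≈ 155.05°.
Law of cosines then gives QP ≈ 1551.1.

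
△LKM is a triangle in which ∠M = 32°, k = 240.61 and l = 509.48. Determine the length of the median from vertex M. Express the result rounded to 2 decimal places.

m_M ≈ 362.42

By the law of cosines, m² = l² + k² − 2·l·k·cos M = 1.0955e+05, so m ≈ 330.98.
Median from M: ½√(2·l² + 2·k² − m²) ≈ 362.42.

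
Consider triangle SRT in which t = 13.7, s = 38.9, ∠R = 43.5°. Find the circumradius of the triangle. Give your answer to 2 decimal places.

By the law of cosines, r² = t² + s² − 2·t·s·cos R = 927.75, so r ≈ 30.459.
Area = ½·t·s·sin R ≈ 183.42.
Circumradius = r/(2 sin R) ≈ 22.125.

22.12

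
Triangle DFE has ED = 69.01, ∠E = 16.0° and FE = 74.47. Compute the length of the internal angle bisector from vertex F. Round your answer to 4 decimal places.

By the law of cosines, DF² = FE² + ED² − 2·FE·ED·cos E = 427.98, so DF ≈ 20.688.
Law of cosines again: cos F = (DF² + FE² − ED²)/(2·DF·FE) ≈ 0.39315, so ∠F ≈ 66.85°.
The bisector from F has length 2·DF·FE·cos(∠F/2)/(DF+FE) ≈ 27.025.

27.0248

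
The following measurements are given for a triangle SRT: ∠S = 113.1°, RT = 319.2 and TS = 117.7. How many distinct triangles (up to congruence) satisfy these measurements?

1

TS·sin S = 117.7·sin(113.1°) ≈ 108.3.
Since ∠S is not acute, a triangle exists only if RT > TS; here RT > TS, so there is exactly one triangle.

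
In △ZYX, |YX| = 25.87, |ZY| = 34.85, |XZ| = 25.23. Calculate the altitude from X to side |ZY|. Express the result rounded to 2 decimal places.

h_X ≈ 18.68

Semiperimeter s = (25.87 + 25.23 + 34.85)/2 = 42.975.
Heron's formula: area = √(42.975·17.105·17.745·8.125) ≈ 325.55.
The altitude from X has length 2·area/|ZY| ≈ 18.683.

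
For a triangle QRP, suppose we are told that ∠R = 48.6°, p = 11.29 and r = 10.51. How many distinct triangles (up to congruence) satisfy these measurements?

2

p·sin R = 11.29·sin(48.6°) ≈ 8.469.
Since p sin R < r < p (8.469 < 10.51 < 11.29), two triangles exist.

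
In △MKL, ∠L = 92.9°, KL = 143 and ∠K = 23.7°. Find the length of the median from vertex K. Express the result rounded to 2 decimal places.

148.15

The third angle is ∠M = 180° − ∠K − ∠L = 63.40°.
Law of sines: LM = KL·sin K/sin M ≈ 64.283.
Law of sines: MK = KL·sin L/sin M ≈ 159.72.
Median from K: ½√(2·MK² + 2·KL² − LM²) ≈ 148.15.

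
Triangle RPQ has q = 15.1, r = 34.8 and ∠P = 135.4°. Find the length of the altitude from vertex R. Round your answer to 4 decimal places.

By the law of cosines, p² = q² + r² − 2·q·r·cos P = 2187.4, so p ≈ 46.769.
Area = ½·q·r·sin P ≈ 184.48.
The altitude from R has length 2·area/r ≈ 10.603.

10.6025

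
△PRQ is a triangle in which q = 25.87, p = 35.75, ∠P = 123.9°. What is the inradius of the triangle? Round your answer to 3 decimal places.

Law of sines: sin Q = q·sin P/p ≈ 0.60063.
Since p ≥ q, only the acute value applies: ∠Q ≈ 36.91°.
Then ∠R = 180° − ∠P − ∠Q ≈ 19.19°.
Law of sines gives r = p·sin R/sin P ≈ 14.154.
Area = ½·p·q·sin R ≈ 151.96.
Semiperimeter s = (35.75+14.154+25.87)/2 = 37.887.
Inradius = area/s = 151.96/37.887 ≈ 4.011.

4.011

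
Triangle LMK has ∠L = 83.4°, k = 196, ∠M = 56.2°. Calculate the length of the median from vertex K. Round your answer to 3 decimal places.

The third angle is ∠K = 180° − ∠L − ∠M = 40.40°.
Law of sines: l = k·sin L/sin K ≈ 300.41.
Law of sines: m = k·sin M/sin K ≈ 251.3.
Median from K: ½√(2·l² + 2·m² − k²) ≈ 259.03.

m_K ≈ 259.027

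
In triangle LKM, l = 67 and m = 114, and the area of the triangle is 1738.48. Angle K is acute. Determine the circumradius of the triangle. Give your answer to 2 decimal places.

From area = ½·m·l·sin K, we get sin K = 2·area/(m·l) ≈ 0.45522.
Taking the acute solution, ∠K ≈ 0.4726 rad.
Law of cosines then gives k ≈ 62.318.
Circumradius = k/(2 sin K) ≈ 68.449.

R ≈ 68.45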